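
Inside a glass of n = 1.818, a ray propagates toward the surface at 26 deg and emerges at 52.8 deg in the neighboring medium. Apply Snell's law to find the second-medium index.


Apply Snell's law: n1 * sin(theta1) = n2 * sin(theta2)
  n2 = n1 * sin(theta1) / sin(theta2)
  sin(26) = 0.438371
  sin(52.8) = 0.79653
  n2 = 1.818 * 0.438371 / 0.79653 = 1.0005

1.0005


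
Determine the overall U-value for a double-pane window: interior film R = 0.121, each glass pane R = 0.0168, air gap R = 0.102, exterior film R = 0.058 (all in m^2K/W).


Total thermal resistance (series):
  R_total = R_in + R_glass + R_air + R_glass + R_out
  R_total = 0.121 + 0.0168 + 0.102 + 0.0168 + 0.058 = 0.3146 m^2K/W
U-value = 1 / R_total = 1 / 0.3146 = 3.179 W/m^2K

3.179 W/m^2K


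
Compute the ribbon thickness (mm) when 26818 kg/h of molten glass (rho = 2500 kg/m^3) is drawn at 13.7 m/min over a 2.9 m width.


Ribbon cross-section from mass balance:
  Volume rate = throughput / density = 26818 / 2500 = 10.7272 m^3/h
  thickness = volume rate / (speed * 60 * width), i.e.
  thickness = throughput / (60 * speed * width * density) * 1000
  thickness = 26818 / (60 * 13.7 * 2.9 * 2500) * 1000 = 4.5 mm

4.5 mm


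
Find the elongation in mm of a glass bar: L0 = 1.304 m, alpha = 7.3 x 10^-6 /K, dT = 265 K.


Thermal expansion formula: dL = alpha * L0 * dT
  dL = (7.3 x 10^-6) * 1.304 * 265 = 0.00252259 m
Convert to mm: 0.00252259 * 1000 = 2.5226 mm

2.5226 mm


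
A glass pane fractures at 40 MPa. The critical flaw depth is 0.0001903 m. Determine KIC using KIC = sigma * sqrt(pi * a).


Fracture toughness: KIC = sigma * sqrt(pi * a)
  pi * a = pi * 0.0001903 = 0.000597845
  sqrt(pi * a) = 0.024451
  KIC = 40 * 0.024451 = 0.978 MPa*sqrt(m)

0.978 MPa*sqrt(m)


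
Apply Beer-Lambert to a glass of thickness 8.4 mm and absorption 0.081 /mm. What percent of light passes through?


Beer-Lambert law: T = exp(-alpha * thickness)
  exponent = -0.081 * 8.4 = -0.6804
  T = exp(-0.6804) = 0.5064
  Percentage = 0.5064 * 100 = 50.64%

50.64%


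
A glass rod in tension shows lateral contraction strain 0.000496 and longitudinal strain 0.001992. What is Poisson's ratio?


Poisson's ratio: nu = lateral strain / axial strain
  nu = 0.000496 / 0.001992 = 0.249

0.249


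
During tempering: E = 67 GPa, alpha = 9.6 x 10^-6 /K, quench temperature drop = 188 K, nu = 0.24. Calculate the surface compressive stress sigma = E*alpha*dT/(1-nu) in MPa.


Tempering stress: sigma = E * alpha * dT / (1 - nu)
  E (MPa) = 67 * 1000 = 67000
  Numerator = 67000 * (9.6 x 10^-6) * 188 = 120.9216
  Denominator = 1 - 0.24 = 0.76
  sigma = 120.9216 / 0.76 = 159.1 MPa

159.1 MPa


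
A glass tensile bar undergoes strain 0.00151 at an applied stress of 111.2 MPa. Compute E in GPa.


Young's modulus: E = stress / strain
  E = 111.2 MPa / 0.00151 = 73642.38 MPa
Convert to GPa: 73642.38 / 1000 = 73.64 GPa

73.64 GPa


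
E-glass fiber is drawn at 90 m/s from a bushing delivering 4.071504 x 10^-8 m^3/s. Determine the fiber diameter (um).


Cross-sectional area from continuity:
  A = Q / v = 4.071504 x 10^-8 / 90 = 4.523893 x 10^-10 m^2
Diameter from circular cross-section:
  d = sqrt(4A / pi) * 10^6 (m -> um)
  d = sqrt(4 * 4.523893 x 10^-10 / pi) * 10^6 = 24.0 um

24.0 um


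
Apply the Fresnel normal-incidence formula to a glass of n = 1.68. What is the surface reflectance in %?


Fresnel reflectance at normal incidence:
  R = ((n - 1)/(n + 1))^2
  (n - 1)/(n + 1) = (1.68 - 1)/(1.68 + 1) = 0.253731
  R = 0.253731^2 = 0.0643794
  R(%) = 0.0643794 * 100 = 6.438%

6.438%


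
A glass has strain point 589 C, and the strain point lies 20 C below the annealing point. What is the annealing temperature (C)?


T_anneal = T_strain + gap:
  T_anneal = 589 + 20 = 609 C

609 C


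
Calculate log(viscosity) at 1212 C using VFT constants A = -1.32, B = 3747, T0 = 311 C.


VFT equation: log(eta) = A + B / (T - T0)
  T - T0 = 1212 - 311 = 901
  B / (T - T0) = 3747 / 901 = 4.159
  log(eta) = -1.32 + 4.159 = 2.839

2.839


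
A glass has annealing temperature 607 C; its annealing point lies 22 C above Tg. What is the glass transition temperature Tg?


Rearrange T_anneal = Tg + offset for Tg:
  Tg = T_anneal - offset = 607 - 22 = 585 C

585 C


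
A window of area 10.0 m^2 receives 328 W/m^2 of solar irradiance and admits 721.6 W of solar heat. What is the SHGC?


Rearrange Q = Area * SHGC * Irradiance:
  SHGC = Q / (Area * Irradiance)
  SHGC = 721.6 / (10.0 * 328) = 0.22

0.22


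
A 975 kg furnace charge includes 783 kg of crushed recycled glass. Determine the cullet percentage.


Cullet ratio = (cullet mass / total batch mass) * 100
  Ratio = 783 / 975 * 100 = 80.31%

80.31%


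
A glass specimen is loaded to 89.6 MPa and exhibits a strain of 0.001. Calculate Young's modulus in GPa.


Young's modulus: E = stress / strain
  E = 89.6 MPa / 0.001 = 89600 MPa
Convert to GPa: 89600 / 1000 = 89.6 GPa

89.6 GPa


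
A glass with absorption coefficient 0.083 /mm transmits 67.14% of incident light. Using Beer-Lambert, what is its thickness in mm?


Rearrange T = exp(-alpha * thickness):
  thickness = -ln(T) / alpha
  T = 67.14/100 = 0.6714
  ln(T) = -0.39839
  -ln(T) = 0.39839
  thickness = 0.39839 / 0.083 = 4.8 mm

4.8 mm


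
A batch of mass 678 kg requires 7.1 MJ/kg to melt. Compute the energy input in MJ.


Total energy = mass * specific energy
  E = 678 * 7.1 = 4813.8 MJ

4813.8 MJ


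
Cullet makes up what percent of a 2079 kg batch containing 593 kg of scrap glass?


Cullet ratio = (cullet mass / total batch mass) * 100
  Ratio = 593 / 2079 * 100 = 28.52%

28.52%


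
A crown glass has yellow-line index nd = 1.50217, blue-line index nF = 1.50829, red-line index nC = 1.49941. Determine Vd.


Abbe number formula: Vd = (nd - 1) / (nF - nC)
  nd - 1 = 1.50217 - 1 = 0.50217
  nF - nC = 1.50829 - 1.49941 = 0.00888
  Vd = 0.50217 / 0.00888 = 56.55

56.55


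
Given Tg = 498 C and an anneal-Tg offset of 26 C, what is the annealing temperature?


The annealing temperature is Tg plus the offset:
  T_anneal = 498 + 26 = 524 C

524 C


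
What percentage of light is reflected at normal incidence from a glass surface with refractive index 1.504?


Fresnel reflectance at normal incidence:
  R = ((n - 1)/(n + 1))^2
  (n - 1)/(n + 1) = (1.504 - 1)/(1.504 + 1) = 0.201278
  R = 0.201278^2 = 0.0405128
  R(%) = 0.0405128 * 100 = 4.051%

4.051%


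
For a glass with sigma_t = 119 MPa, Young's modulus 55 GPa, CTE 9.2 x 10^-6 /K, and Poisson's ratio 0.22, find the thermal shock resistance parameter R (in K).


Thermal shock resistance: R = sigma * (1 - nu) / (E * alpha)
  Numerator = 119 * (1 - 0.22) = 92.82
  Denominator = 55 * 1000 * (9.2 x 10^-6) = 0.506
  R = 92.82 / 0.506 = 183.4 K

183.4 K


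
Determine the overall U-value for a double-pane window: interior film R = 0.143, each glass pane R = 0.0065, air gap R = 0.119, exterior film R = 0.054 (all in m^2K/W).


Total thermal resistance (series):
  R_total = R_in + R_glass + R_air + R_glass + R_out
  R_total = 0.143 + 0.0065 + 0.119 + 0.0065 + 0.054 = 0.329 m^2K/W
U-value = 1 / R_total = 1 / 0.329 = 3.04 W/m^2K

3.04 W/m^2K


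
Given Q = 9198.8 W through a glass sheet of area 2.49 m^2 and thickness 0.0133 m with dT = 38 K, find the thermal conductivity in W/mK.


Fourier's law rearranged: k = Q * t / (A * dT)
  Numerator = 9198.8 * 0.0133 = 122.34404
  Denominator = 2.49 * 38 = 94.62
  k = 122.34404 / 94.62 = 1.293 W/mK

1.293 W/mK


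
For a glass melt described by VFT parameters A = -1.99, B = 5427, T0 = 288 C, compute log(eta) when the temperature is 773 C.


VFT equation: log(eta) = A + B / (T - T0)
  T - T0 = 773 - 288 = 485
  B / (T - T0) = 5427 / 485 = 11.19
  log(eta) = -1.99 + 11.19 = 9.2

9.2


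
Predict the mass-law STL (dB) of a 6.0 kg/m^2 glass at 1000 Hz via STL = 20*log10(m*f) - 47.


Mass law: STL = 20 * log10(m * f) - 47
  m * f = 6.0 * 1000 = 6000
  log10(6000) = 3.77815
  STL = 20 * 3.77815 - 47 = 75.563 - 47 = 28.6 dB

28.6 dB


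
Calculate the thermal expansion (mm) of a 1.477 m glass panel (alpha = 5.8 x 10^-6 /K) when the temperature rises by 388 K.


Thermal expansion formula: dL = alpha * L0 * dT
  dL = (5.8 x 10^-6) * 1.477 * 388 = 0.00332384 m
Convert to mm: 0.00332384 * 1000 = 3.3238 mm

3.3238 mm


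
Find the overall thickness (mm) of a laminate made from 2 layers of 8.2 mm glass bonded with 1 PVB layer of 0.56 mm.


Total thickness = glass contribution + PVB contribution
  Glass: 2 * 8.2 = 16.4 mm
  PVB: 1 * 0.56 = 0.56 mm
  Total = 16.4 + 0.56 = 16.96 mm

16.96 mm


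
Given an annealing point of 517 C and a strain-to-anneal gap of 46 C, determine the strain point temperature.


Strain point = annealing point - difference:
  T_strain = 517 - 46 = 471 C

471 C


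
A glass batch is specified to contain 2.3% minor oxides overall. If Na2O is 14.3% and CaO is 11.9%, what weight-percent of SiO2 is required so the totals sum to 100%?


Known pieces sum to 100%:
  SiO2 = 100 - (others + Na2O + CaO)
  SiO2 = 100 - (2.3 + 14.3 + 11.9) = 71.5%

71.5%


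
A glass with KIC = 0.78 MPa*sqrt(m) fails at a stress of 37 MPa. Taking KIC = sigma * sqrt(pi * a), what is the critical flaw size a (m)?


Rearrange KIC = sigma * sqrt(pi * a):
  sqrt(pi * a) = KIC / sigma
  sqrt(pi * a) = 0.78 / 37 = 0.021081
  a = (KIC / sigma)^2 / pi
  a = 0.021081^2 / pi = 0.0001415 m

0.0001415 m


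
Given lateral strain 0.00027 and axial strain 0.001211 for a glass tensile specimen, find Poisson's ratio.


Poisson's ratio: nu = lateral strain / axial strain
  nu = 0.00027 / 0.001211 = 0.223

0.223


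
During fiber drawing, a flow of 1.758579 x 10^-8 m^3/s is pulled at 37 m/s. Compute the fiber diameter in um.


Cross-sectional area from continuity:
  A = Q / v = 1.758579 x 10^-8 / 37 = 4.752916 x 10^-10 m^2
Diameter from circular cross-section:
  d = sqrt(4A / pi) * 10^6 (m -> um)
  d = sqrt(4 * 4.752916 x 10^-10 / pi) * 10^6 = 24.6 um

24.6 um


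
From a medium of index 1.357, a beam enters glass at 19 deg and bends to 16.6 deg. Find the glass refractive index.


Apply Snell's law: n1 * sin(theta1) = n2 * sin(theta2)
  n2 = n1 * sin(theta1) / sin(theta2)
  sin(19) = 0.325568
  sin(16.6) = 0.285688
  n2 = 1.357 * 0.325568 / 0.285688 = 1.5464

1.5464


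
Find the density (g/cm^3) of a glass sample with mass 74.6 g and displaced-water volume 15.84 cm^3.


Use the definition of density:
  rho = mass / volume
  rho = 74.6 / 15.84 = 4.71 g/cm^3

4.71 g/cm^3


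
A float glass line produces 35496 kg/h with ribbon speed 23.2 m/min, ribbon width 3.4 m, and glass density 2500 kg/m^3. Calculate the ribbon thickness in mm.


Ribbon cross-section from mass balance:
  Volume rate = throughput / density = 35496 / 2500 = 14.1984 m^3/h
  thickness = volume rate / (speed * 60 * width), i.e.
  thickness = throughput / (60 * speed * width * density) * 1000
  thickness = 35496 / (60 * 23.2 * 3.4 * 2500) * 1000 = 3.0 mm

3.0 mm


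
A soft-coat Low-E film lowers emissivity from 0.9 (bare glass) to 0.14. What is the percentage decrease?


Percentage reduction = (1 - coated/uncoated) * 100
  Ratio = 0.14 / 0.9 = 0.1556
  Reduction = (1 - 0.1556) * 100 = 84.4%

84.4%


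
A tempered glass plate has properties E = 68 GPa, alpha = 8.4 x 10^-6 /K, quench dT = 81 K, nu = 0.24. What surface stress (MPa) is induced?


Tempering stress: sigma = E * alpha * dT / (1 - nu)
  E (MPa) = 68 * 1000 = 68000
  Numerator = 68000 * (8.4 x 10^-6) * 81 = 46.2672
  Denominator = 1 - 0.24 = 0.76
  sigma = 46.2672 / 0.76 = 60.9 MPa

60.9 MPa


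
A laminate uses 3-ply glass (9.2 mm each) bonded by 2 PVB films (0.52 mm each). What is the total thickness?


Total thickness = glass contribution + PVB contribution
  Glass: 3 * 9.2 = 27.6 mm
  PVB: 2 * 0.52 = 1.04 mm
  Total = 27.6 + 1.04 = 28.64 mm

28.64 mm


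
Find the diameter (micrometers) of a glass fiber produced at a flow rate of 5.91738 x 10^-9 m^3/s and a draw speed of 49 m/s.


Cross-sectional area from continuity:
  A = Q / v = 5.91738 x 10^-9 / 49 = 1.207629 x 10^-10 m^2
Diameter from circular cross-section:
  d = sqrt(4A / pi) * 10^6 (m -> um)
  d = sqrt(4 * 1.207629 x 10^-10 / pi) * 10^6 = 12.4 um

12.4 um


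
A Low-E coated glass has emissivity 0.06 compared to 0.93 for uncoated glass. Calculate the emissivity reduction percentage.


Percentage reduction = (1 - coated/uncoated) * 100
  Ratio = 0.06 / 0.93 = 0.0645
  Reduction = (1 - 0.0645) * 100 = 93.5%

93.5%


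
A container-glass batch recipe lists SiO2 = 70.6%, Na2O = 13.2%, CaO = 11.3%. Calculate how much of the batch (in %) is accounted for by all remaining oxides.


Sum the three major oxides:
  SiO2 + Na2O + CaO = 70.6 + 13.2 + 11.3 = 95.1%
Subtract from 100%:
  Others = 100 - 95.1 = 4.9%

4.9%


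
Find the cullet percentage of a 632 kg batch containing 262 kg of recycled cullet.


Cullet ratio = (cullet mass / total batch mass) * 100
  Ratio = 262 / 632 * 100 = 41.46%

41.46%


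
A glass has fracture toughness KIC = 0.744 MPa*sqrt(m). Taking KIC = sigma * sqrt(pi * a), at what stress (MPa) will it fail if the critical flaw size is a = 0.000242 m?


Rearrange KIC = sigma * sqrt(pi * a):
  sigma = KIC / sqrt(pi * a)
  sqrt(pi * 0.000242) = 0.027573
  sigma = 0.744 / 0.027573 = 26.98 MPa

26.98 MPa


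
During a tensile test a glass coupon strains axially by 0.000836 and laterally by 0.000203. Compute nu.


Poisson's ratio: nu = lateral strain / axial strain
  nu = 0.000203 / 0.000836 = 0.2428

0.2428


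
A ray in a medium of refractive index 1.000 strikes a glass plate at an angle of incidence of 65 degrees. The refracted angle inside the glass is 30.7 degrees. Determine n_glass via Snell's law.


Apply Snell's law: n1 * sin(theta1) = n2 * sin(theta2)
  n2 = n1 * sin(theta1) / sin(theta2)
  sin(65) = 0.906308
  sin(30.7) = 0.510543
  n2 = 1.000 * 0.906308 / 0.510543 = 1.7752

1.7752


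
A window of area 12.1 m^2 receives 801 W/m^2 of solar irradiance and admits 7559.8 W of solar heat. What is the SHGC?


Rearrange Q = Area * SHGC * Irradiance:
  SHGC = Q / (Area * Irradiance)
  SHGC = 7559.8 / (12.1 * 801) = 0.78

0.78


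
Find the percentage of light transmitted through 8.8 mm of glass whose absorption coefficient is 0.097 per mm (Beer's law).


Beer-Lambert law: T = exp(-alpha * thickness)
  exponent = -0.097 * 8.8 = -0.8536
  T = exp(-0.8536) = 0.4259
  Percentage = 0.4259 * 100 = 42.59%

42.59%


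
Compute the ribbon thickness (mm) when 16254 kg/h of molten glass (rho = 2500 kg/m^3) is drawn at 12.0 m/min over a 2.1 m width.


Ribbon cross-section from mass balance:
  Volume rate = throughput / density = 16254 / 2500 = 6.5016 m^3/h
  thickness = volume rate / (speed * 60 * width), i.e.
  thickness = throughput / (60 * speed * width * density) * 1000
  thickness = 16254 / (60 * 12.0 * 2.1 * 2500) * 1000 = 4.3 mm

4.3 mm


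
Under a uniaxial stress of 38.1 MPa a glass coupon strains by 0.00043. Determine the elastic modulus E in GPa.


Young's modulus: E = stress / strain
  E = 38.1 MPa / 0.00043 = 88604.65 MPa
Convert to GPa: 88604.65 / 1000 = 88.6 GPa

88.6 GPa


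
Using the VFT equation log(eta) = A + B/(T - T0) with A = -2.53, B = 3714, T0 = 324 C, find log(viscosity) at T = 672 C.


VFT equation: log(eta) = A + B / (T - T0)
  T - T0 = 672 - 324 = 348
  B / (T - T0) = 3714 / 348 = 10.672
  log(eta) = -2.53 + 10.672 = 8.142

8.142


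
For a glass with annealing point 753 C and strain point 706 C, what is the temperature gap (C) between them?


Gap = T_anneal - T_strain:
  gap = 753 - 706 = 47 C

47 C


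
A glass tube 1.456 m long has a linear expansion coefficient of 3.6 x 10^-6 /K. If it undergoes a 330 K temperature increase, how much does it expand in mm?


Thermal expansion formula: dL = alpha * L0 * dT
  dL = (3.6 x 10^-6) * 1.456 * 330 = 0.00172973 m
Convert to mm: 0.00172973 * 1000 = 1.7297 mm

1.7297 mm


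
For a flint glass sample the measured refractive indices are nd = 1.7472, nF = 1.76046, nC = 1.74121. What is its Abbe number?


Abbe number formula: Vd = (nd - 1) / (nF - nC)
  nd - 1 = 1.7472 - 1 = 0.7472
  nF - nC = 1.76046 - 1.74121 = 0.01925
  Vd = 0.7472 / 0.01925 = 38.82

38.82


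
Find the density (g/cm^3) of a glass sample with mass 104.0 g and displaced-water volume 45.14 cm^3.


Use the definition of density:
  rho = mass / volume
  rho = 104.0 / 45.14 = 2.304 g/cm^3

2.304 g/cm^3


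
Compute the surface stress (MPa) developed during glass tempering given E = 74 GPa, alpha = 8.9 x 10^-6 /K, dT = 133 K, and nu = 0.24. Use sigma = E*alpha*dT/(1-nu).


Tempering stress: sigma = E * alpha * dT / (1 - nu)
  E (MPa) = 74 * 1000 = 74000
  Numerator = 74000 * (8.9 x 10^-6) * 133 = 87.5938
  Denominator = 1 - 0.24 = 0.76
  sigma = 87.5938 / 0.76 = 115.3 MPa

115.3 MPa


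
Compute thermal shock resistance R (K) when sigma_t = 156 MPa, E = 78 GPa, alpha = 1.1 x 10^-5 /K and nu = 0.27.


Thermal shock resistance: R = sigma * (1 - nu) / (E * alpha)
  Numerator = 156 * (1 - 0.27) = 113.88
  Denominator = 78 * 1000 * (1.1 x 10^-5) = 0.858
  R = 113.88 / 0.858 = 132.7 K

132.7 K


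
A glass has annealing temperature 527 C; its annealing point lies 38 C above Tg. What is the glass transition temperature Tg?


Rearrange T_anneal = Tg + offset for Tg:
  Tg = T_anneal - offset = 527 - 38 = 489 C

489 C


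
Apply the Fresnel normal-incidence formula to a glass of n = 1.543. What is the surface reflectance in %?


Fresnel reflectance at normal incidence:
  R = ((n - 1)/(n + 1))^2
  (n - 1)/(n + 1) = (1.543 - 1)/(1.543 + 1) = 0.213527
  R = 0.213527^2 = 0.0455938
  R(%) = 0.0455938 * 100 = 4.559%

4.559%


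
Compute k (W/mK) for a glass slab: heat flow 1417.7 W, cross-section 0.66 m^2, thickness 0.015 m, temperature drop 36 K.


Fourier's law rearranged: k = Q * t / (A * dT)
  Numerator = 1417.7 * 0.015 = 21.2655
  Denominator = 0.66 * 36 = 23.76
  k = 21.2655 / 23.76 = 0.895 W/mK

0.895 W/mK


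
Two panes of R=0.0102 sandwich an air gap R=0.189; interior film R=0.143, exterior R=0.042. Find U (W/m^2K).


Total thermal resistance (series):
  R_total = R_in + R_glass + R_air + R_glass + R_out
  R_total = 0.143 + 0.0102 + 0.189 + 0.0102 + 0.042 = 0.3944 m^2K/W
U-value = 1 / R_total = 1 / 0.3944 = 2.535 W/m^2K

2.535 W/m^2K


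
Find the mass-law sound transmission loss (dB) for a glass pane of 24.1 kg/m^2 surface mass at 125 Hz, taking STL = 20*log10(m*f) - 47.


Mass law: STL = 20 * log10(m * f) - 47
  m * f = 24.1 * 125 = 3012.5
  log10(3012.5) = 3.47893
  STL = 20 * 3.47893 - 47 = 69.5786 - 47 = 22.6 dB

22.6 dB


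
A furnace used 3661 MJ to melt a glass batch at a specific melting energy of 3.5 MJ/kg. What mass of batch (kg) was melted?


Rearrange E = m * s for m:
  m = E / s
  m = 3661 / 3.5 = 1046.0 kg

1046.0 kg


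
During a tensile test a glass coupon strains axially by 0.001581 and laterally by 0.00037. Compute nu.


Poisson's ratio: nu = lateral strain / axial strain
  nu = 0.00037 / 0.001581 = 0.234

0.234


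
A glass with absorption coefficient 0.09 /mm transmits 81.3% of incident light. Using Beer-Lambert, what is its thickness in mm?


Rearrange T = exp(-alpha * thickness):
  thickness = -ln(T) / alpha
  T = 81.3/100 = 0.813
  ln(T) = -0.20702
  -ln(T) = 0.20702
  thickness = 0.20702 / 0.09 = 2.3 mm

2.3 mm


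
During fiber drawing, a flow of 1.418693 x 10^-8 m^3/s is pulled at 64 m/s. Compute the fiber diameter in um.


Cross-sectional area from continuity:
  A = Q / v = 1.418693 x 10^-8 / 64 = 2.216708 x 10^-10 m^2
Diameter from circular cross-section:
  d = sqrt(4A / pi) * 10^6 (m -> um)
  d = sqrt(4 * 2.216708 x 10^-10 / pi) * 10^6 = 16.8 um

16.8 um


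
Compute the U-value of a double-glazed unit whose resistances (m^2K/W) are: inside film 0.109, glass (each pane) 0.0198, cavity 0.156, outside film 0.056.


Total thermal resistance (series):
  R_total = R_in + R_glass + R_air + R_glass + R_out
  R_total = 0.109 + 0.0198 + 0.156 + 0.0198 + 0.056 = 0.3606 m^2K/W
U-value = 1 / R_total = 1 / 0.3606 = 2.773 W/m^2K

2.773 W/m^2K


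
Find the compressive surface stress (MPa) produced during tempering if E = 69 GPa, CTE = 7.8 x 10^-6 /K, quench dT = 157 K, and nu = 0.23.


Tempering stress: sigma = E * alpha * dT / (1 - nu)
  E (MPa) = 69 * 1000 = 69000
  Numerator = 69000 * (7.8 x 10^-6) * 157 = 84.4974
  Denominator = 1 - 0.23 = 0.77
  sigma = 84.4974 / 0.77 = 109.7 MPa

109.7 MPa


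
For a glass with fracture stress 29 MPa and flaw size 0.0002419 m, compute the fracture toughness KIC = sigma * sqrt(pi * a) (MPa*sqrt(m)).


Fracture toughness: KIC = sigma * sqrt(pi * a)
  pi * a = pi * 0.0002419 = 0.000759951
  sqrt(pi * a) = 0.027567
  KIC = 29 * 0.027567 = 0.799 MPa*sqrt(m)

0.799 MPa*sqrt(m)


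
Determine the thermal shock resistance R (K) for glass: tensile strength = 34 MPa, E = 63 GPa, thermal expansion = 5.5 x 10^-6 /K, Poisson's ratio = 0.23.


Thermal shock resistance: R = sigma * (1 - nu) / (E * alpha)
  Numerator = 34 * (1 - 0.23) = 26.18
  Denominator = 63 * 1000 * (5.5 x 10^-6) = 0.3465
  R = 26.18 / 0.3465 = 75.6 K

75.6 K


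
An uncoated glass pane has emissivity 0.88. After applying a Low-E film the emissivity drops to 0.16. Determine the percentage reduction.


Percentage reduction = (1 - coated/uncoated) * 100
  Ratio = 0.16 / 0.88 = 0.1818
  Reduction = (1 - 0.1818) * 100 = 81.8%

81.8%


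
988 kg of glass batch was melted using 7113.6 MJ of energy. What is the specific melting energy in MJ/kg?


Rearrange E = m * s for s:
  s = E / m
  s = 7113.6 / 988 = 7.2 MJ/kg

7.2 MJ/kg


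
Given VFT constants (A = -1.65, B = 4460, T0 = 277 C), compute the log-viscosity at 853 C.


VFT equation: log(eta) = A + B / (T - T0)
  T - T0 = 853 - 277 = 576
  B / (T - T0) = 4460 / 576 = 7.743
  log(eta) = -1.65 + 7.743 = 6.093

6.093


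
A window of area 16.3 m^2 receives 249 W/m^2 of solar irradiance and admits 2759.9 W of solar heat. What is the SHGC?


Rearrange Q = Area * SHGC * Irradiance:
  SHGC = Q / (Area * Irradiance)
  SHGC = 2759.9 / (16.3 * 249) = 0.68

0.68


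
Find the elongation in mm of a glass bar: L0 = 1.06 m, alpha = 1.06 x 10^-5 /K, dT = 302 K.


Thermal expansion formula: dL = alpha * L0 * dT
  dL = (1.06 x 10^-5) * 1.06 * 302 = 0.00339327 m
Convert to mm: 0.00339327 * 1000 = 3.3933 mm

3.3933 mm


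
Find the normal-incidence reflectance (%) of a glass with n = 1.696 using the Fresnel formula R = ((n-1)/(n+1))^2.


Fresnel reflectance at normal incidence:
  R = ((n - 1)/(n + 1))^2
  (n - 1)/(n + 1) = (1.696 - 1)/(1.696 + 1) = 0.25816
  R = 0.25816^2 = 0.0666466
  R(%) = 0.0666466 * 100 = 6.665%

6.665%


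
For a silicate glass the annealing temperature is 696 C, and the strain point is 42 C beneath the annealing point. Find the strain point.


Strain point = annealing point - difference:
  T_strain = 696 - 42 = 654 C

654 C


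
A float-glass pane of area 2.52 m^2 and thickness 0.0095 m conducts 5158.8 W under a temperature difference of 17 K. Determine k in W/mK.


Fourier's law rearranged: k = Q * t / (A * dT)
  Numerator = 5158.8 * 0.0095 = 49.0086
  Denominator = 2.52 * 17 = 42.84
  k = 49.0086 / 42.84 = 1.144 W/mK

1.144 W/mK


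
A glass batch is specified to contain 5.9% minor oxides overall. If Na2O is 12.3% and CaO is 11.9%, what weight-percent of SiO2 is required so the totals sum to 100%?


Known pieces sum to 100%:
  SiO2 = 100 - (others + Na2O + CaO)
  SiO2 = 100 - (5.9 + 12.3 + 11.9) = 69.9%

69.9%


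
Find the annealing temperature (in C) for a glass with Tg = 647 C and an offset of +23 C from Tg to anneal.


The annealing temperature is Tg plus the offset:
  T_anneal = 647 + 23 = 670 C

670 C


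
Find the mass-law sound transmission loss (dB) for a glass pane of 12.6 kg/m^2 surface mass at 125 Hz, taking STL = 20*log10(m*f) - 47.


Mass law: STL = 20 * log10(m * f) - 47
  m * f = 12.6 * 125 = 1575
  log10(1575) = 3.19728
  STL = 20 * 3.19728 - 47 = 63.9456 - 47 = 16.9 dB

16.9 dB


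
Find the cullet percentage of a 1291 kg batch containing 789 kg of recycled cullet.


Cullet ratio = (cullet mass / total batch mass) * 100
  Ratio = 789 / 1291 * 100 = 61.12%

61.12%


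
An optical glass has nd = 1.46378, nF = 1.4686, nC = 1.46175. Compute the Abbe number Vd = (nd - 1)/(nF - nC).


Abbe number formula: Vd = (nd - 1) / (nF - nC)
  nd - 1 = 1.46378 - 1 = 0.46378
  nF - nC = 1.4686 - 1.46175 = 0.00685
  Vd = 0.46378 / 0.00685 = 67.71

67.71


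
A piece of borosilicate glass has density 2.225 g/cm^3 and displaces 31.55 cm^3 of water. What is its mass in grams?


Rearrange rho = m / V:
  m = rho * V
  m = 2.225 * 31.55 = 70.199 g

70.199 g


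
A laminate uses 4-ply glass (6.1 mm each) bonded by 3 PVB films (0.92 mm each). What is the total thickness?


Total thickness = glass contribution + PVB contribution
  Glass: 4 * 6.1 = 24.4 mm
  PVB: 3 * 0.92 = 2.76 mm
  Total = 24.4 + 2.76 = 27.16 mm

27.16 mm


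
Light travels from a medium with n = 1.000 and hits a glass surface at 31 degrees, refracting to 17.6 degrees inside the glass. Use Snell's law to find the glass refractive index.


Apply Snell's law: n1 * sin(theta1) = n2 * sin(theta2)
  n2 = n1 * sin(theta1) / sin(theta2)
  sin(31) = 0.515038
  sin(17.6) = 0.30237
  n2 = 1.000 * 0.515038 / 0.30237 = 1.7033

1.7033


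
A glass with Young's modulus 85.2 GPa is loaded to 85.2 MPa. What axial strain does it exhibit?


Rearrange E = sigma / epsilon:
  epsilon = sigma / E
  E (MPa) = 85.2 * 1000 = 85200
  epsilon = 85.2 / 85200 = 0.001

0.001


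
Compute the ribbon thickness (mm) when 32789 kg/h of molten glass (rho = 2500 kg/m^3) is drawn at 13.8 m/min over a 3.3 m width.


Ribbon cross-section from mass balance:
  Volume rate = throughput / density = 32789 / 2500 = 13.1156 m^3/h
  thickness = volume rate / (speed * 60 * width), i.e.
  thickness = throughput / (60 * speed * width * density) * 1000
  thickness = 32789 / (60 * 13.8 * 3.3 * 2500) * 1000 = 4.8 mm

4.8 mm


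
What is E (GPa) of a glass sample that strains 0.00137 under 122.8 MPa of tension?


Young's modulus: E = stress / strain
  E = 122.8 MPa / 0.00137 = 89635.04 MPa
Convert to GPa: 89635.04 / 1000 = 89.64 GPa

89.64 GPa


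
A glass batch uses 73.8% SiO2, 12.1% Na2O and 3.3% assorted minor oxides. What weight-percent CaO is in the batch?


Pieces sum to 100%:
  CaO = 100 - (SiO2 + Na2O + others)
  CaO = 100 - (73.8 + 12.1 + 3.3) = 10.8%

10.8%


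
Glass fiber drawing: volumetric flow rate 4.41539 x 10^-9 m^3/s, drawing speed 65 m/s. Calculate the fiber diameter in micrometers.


Cross-sectional area from continuity:
  A = Q / v = 4.41539 x 10^-9 / 65 = 6.792908 x 10^-11 m^2
Diameter from circular cross-section:
  d = sqrt(4A / pi) * 10^6 (m -> um)
  d = sqrt(4 * 6.792908 x 10^-11 / pi) * 10^6 = 9.3 um

9.3 um


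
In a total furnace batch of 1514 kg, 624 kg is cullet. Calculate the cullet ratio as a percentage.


Cullet ratio = (cullet mass / total batch mass) * 100
  Ratio = 624 / 1514 * 100 = 41.22%

41.22%


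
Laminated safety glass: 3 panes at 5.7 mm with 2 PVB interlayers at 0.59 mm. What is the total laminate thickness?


Total thickness = glass contribution + PVB contribution
  Glass: 3 * 5.7 = 17.1 mm
  PVB: 2 * 0.59 = 1.18 mm
  Total = 17.1 + 1.18 = 18.28 mm

18.28 mm


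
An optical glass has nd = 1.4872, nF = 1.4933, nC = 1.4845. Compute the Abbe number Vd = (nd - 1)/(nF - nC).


Abbe number formula: Vd = (nd - 1) / (nF - nC)
  nd - 1 = 1.4872 - 1 = 0.4872
  nF - nC = 1.4933 - 1.4845 = 0.0088
  Vd = 0.4872 / 0.0088 = 55.36

55.36


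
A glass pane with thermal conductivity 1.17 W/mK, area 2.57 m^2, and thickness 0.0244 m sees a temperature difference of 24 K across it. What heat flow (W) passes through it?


Fourier's law: Q = k * A * dT / t
  Q = 1.17 * 2.57 * 24 / 0.0244
  Q = 72.1656 / 0.0244 = 2957.6 W

2957.6 W


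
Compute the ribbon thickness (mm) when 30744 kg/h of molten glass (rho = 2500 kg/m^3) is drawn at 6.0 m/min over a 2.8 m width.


Ribbon cross-section from mass balance:
  Volume rate = throughput / density = 30744 / 2500 = 12.2976 m^3/h
  thickness = volume rate / (speed * 60 * width), i.e.
  thickness = throughput / (60 * speed * width * density) * 1000
  thickness = 30744 / (60 * 6.0 * 2.8 * 2500) * 1000 = 12.2 mm

12.2 mm


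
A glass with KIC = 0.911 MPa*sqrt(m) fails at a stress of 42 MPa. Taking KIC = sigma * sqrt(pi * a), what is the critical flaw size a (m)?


Rearrange KIC = sigma * sqrt(pi * a):
  sqrt(pi * a) = KIC / sigma
  sqrt(pi * a) = 0.911 / 42 = 0.02169
  a = (KIC / sigma)^2 / pi
  a = 0.02169^2 / pi = 0.0001498 m

0.0001498 m


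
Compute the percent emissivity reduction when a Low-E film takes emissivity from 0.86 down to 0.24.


Percentage reduction = (1 - coated/uncoated) * 100
  Ratio = 0.24 / 0.86 = 0.2791
  Reduction = (1 - 0.2791) * 100 = 72.1%

72.1%


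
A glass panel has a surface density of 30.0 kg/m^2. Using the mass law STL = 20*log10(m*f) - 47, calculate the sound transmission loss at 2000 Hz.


Mass law: STL = 20 * log10(m * f) - 47
  m * f = 30.0 * 2000 = 60000
  log10(60000) = 4.77815
  STL = 20 * 4.77815 - 47 = 95.563 - 47 = 48.6 dB

48.6 dB


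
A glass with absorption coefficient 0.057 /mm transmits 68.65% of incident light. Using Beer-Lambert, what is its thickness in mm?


Rearrange T = exp(-alpha * thickness):
  thickness = -ln(T) / alpha
  T = 68.65/100 = 0.6865
  ln(T) = -0.37615
  -ln(T) = 0.37615
  thickness = 0.37615 / 0.057 = 6.6 mm

6.6 mm


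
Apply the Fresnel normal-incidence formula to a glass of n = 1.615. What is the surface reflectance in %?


Fresnel reflectance at normal incidence:
  R = ((n - 1)/(n + 1))^2
  (n - 1)/(n + 1) = (1.615 - 1)/(1.615 + 1) = 0.235182
  R = 0.235182^2 = 0.0553106
  R(%) = 0.0553106 * 100 = 5.531%

5.531%


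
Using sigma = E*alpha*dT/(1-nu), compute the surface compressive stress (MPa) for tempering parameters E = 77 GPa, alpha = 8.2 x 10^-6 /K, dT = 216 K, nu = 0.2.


Tempering stress: sigma = E * alpha * dT / (1 - nu)
  E (MPa) = 77 * 1000 = 77000
  Numerator = 77000 * (8.2 x 10^-6) * 216 = 136.3824
  Denominator = 1 - 0.2 = 0.8
  sigma = 136.3824 / 0.8 = 170.5 MPa

170.5 MPa


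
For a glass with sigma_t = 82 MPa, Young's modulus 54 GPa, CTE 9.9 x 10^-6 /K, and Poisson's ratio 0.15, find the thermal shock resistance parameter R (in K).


Thermal shock resistance: R = sigma * (1 - nu) / (E * alpha)
  Numerator = 82 * (1 - 0.15) = 69.7
  Denominator = 54 * 1000 * (9.9 x 10^-6) = 0.5346
  R = 69.7 / 0.5346 = 130.4 K

130.4 K


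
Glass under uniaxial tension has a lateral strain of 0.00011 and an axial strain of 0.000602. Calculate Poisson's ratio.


Poisson's ratio: nu = lateral strain / axial strain
  nu = 0.00011 / 0.000602 = 0.1827

0.1827


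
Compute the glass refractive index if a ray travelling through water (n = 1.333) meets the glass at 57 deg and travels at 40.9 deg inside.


Apply Snell's law: n1 * sin(theta1) = n2 * sin(theta2)
  n2 = n1 * sin(theta1) / sin(theta2)
  sin(57) = 0.838671
  sin(40.9) = 0.654741
  n2 = 1.333 * 0.838671 / 0.654741 = 1.7075

1.7075


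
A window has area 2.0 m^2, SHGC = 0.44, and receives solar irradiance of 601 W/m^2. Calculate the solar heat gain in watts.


Solar heat gain: Q = Area * SHGC * Irradiance
  Q = 2.0 * 0.44 * 601 = 528.9 W

528.9 W


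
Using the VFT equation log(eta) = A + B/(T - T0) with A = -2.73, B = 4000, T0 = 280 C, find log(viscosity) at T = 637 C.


VFT equation: log(eta) = A + B / (T - T0)
  T - T0 = 637 - 280 = 357
  B / (T - T0) = 4000 / 357 = 11.204
  log(eta) = -2.73 + 11.204 = 8.474

8.474


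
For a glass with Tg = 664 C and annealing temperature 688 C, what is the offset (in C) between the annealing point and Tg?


Offset = T_anneal - Tg:
  offset = 688 - 664 = 24 C

24 C


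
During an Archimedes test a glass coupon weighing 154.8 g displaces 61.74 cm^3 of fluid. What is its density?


Use the definition of density:
  rho = mass / volume
  rho = 154.8 / 61.74 = 2.507 g/cm^3

2.507 g/cm^3


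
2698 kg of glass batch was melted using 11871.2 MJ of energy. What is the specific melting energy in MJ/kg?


Rearrange E = m * s for s:
  s = E / m
  s = 11871.2 / 2698 = 4.4 MJ/kg

4.4 MJ/kg


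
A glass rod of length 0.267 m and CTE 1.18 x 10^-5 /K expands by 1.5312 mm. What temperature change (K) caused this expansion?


Rearrange dL = alpha * L0 * dT for dT:
  dT = dL / (alpha * L0)
  dL (m) = 1.5312 / 1000 = 0.0015312
  dT = 0.0015312 / ((1.18 x 10^-5) * 0.267) = 486.0 K

486.0 K


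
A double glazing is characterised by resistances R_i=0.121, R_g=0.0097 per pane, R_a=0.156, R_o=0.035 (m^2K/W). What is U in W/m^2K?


Total thermal resistance (series):
  R_total = R_in + R_glass + R_air + R_glass + R_out
  R_total = 0.121 + 0.0097 + 0.156 + 0.0097 + 0.035 = 0.3314 m^2K/W
U-value = 1 / R_total = 1 / 0.3314 = 3.018 W/m^2K

3.018 W/m^2K


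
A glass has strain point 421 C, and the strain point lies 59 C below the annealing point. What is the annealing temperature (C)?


T_anneal = T_strain + gap:
  T_anneal = 421 + 59 = 480 C

480 C


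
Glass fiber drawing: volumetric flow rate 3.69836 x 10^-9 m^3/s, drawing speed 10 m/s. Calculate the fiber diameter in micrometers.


Cross-sectional area from continuity:
  A = Q / v = 3.69836 x 10^-9 / 10 = 3.69836 x 10^-10 m^2
Diameter from circular cross-section:
  d = sqrt(4A / pi) * 10^6 (m -> um)
  d = sqrt(4 * 3.69836 x 10^-10 / pi) * 10^6 = 21.7 um

21.7 um


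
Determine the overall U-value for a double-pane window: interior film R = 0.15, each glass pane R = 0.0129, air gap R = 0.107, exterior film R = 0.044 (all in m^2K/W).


Total thermal resistance (series):
  R_total = R_in + R_glass + R_air + R_glass + R_out
  R_total = 0.15 + 0.0129 + 0.107 + 0.0129 + 0.044 = 0.3268 m^2K/W
U-value = 1 / R_total = 1 / 0.3268 = 3.06 W/m^2K

3.06 W/m^2K


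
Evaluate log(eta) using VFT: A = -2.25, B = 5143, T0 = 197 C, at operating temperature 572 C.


VFT equation: log(eta) = A + B / (T - T0)
  T - T0 = 572 - 197 = 375
  B / (T - T0) = 5143 / 375 = 13.715
  log(eta) = -2.25 + 13.715 = 11.465

11.465


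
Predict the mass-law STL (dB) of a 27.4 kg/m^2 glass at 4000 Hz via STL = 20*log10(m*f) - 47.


Mass law: STL = 20 * log10(m * f) - 47
  m * f = 27.4 * 4000 = 109600
  log10(109600) = 5.03981
  STL = 20 * 5.03981 - 47 = 100.7962 - 47 = 53.8 dB

53.8 dB


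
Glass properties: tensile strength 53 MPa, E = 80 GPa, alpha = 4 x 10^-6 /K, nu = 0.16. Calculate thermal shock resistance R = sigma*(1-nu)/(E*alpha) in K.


Thermal shock resistance: R = sigma * (1 - nu) / (E * alpha)
  Numerator = 53 * (1 - 0.16) = 44.52
  Denominator = 80 * 1000 * (4 x 10^-6) = 0.32
  R = 44.52 / 0.32 = 139.1 K

139.1 K


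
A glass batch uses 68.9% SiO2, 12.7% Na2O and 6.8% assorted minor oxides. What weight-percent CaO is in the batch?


Pieces sum to 100%:
  CaO = 100 - (SiO2 + Na2O + others)
  CaO = 100 - (68.9 + 12.7 + 6.8) = 11.6%

11.6%


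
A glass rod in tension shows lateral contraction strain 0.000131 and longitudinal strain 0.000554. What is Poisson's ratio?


Poisson's ratio: nu = lateral strain / axial strain
  nu = 0.000131 / 0.000554 = 0.2365

0.2365


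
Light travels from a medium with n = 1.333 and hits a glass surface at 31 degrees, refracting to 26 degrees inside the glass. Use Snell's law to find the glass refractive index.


Apply Snell's law: n1 * sin(theta1) = n2 * sin(theta2)
  n2 = n1 * sin(theta1) / sin(theta2)
  sin(31) = 0.515038
  sin(26) = 0.438371
  n2 = 1.333 * 0.515038 / 0.438371 = 1.5661

1.5661


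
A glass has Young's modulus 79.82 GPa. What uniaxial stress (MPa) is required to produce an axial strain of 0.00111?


Rearrange E = sigma / epsilon:
  sigma = E * epsilon
  E (MPa) = 79.82 * 1000 = 79820
  sigma = 79820 * 0.00111 = 88.6 MPa

88.6 MPa


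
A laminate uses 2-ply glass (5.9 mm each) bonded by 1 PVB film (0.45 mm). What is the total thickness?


Total thickness = glass contribution + PVB contribution
  Glass: 2 * 5.9 = 11.8 mm
  PVB: 1 * 0.45 = 0.45 mm
  Total = 11.8 + 0.45 = 12.25 mm

12.25 mm


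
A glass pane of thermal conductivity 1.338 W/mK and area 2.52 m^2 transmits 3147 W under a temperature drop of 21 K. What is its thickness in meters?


Fourier's law: t = k * A * dT / Q
  t = 1.338 * 2.52 * 21 / 3147
  t = 70.80696 / 3147 = 0.0225 m

0.0225 m


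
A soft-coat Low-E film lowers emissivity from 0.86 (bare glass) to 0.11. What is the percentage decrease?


Percentage reduction = (1 - coated/uncoated) * 100
  Ratio = 0.11 / 0.86 = 0.1279
  Reduction = (1 - 0.1279) * 100 = 87.2%

87.2%


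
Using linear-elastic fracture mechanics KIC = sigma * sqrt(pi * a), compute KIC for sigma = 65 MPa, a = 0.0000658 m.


Fracture toughness: KIC = sigma * sqrt(pi * a)
  pi * a = pi * 0.0000658 = 0.000206717
  sqrt(pi * a) = 0.014378
  KIC = 65 * 0.014378 = 0.935 MPa*sqrt(m)

0.935 MPa*sqrt(m)


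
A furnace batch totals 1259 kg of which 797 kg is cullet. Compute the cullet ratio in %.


Cullet ratio = (cullet mass / total batch mass) * 100
  Ratio = 797 / 1259 * 100 = 63.3%

63.3%


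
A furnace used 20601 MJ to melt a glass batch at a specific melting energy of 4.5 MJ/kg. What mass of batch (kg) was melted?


Rearrange E = m * s for m:
  m = E / s
  m = 20601 / 4.5 = 4578.0 kg

4578.0 kg


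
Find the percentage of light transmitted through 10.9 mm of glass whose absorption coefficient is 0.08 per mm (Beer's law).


Beer-Lambert law: T = exp(-alpha * thickness)
  exponent = -0.08 * 10.9 = -0.872
  T = exp(-0.872) = 0.4181
  Percentage = 0.4181 * 100 = 41.81%

41.81%


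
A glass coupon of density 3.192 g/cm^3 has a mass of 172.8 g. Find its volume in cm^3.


Rearrange rho = m / V:
  V = m / rho
  V = 172.8 / 3.192 = 54.135 cm^3

54.135 cm^3


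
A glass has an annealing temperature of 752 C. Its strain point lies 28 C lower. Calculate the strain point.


Strain point = annealing point - difference:
  T_strain = 752 - 28 = 724 C

724 C


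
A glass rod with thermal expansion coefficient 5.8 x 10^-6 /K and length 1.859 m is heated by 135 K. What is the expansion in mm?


Thermal expansion formula: dL = alpha * L0 * dT
  dL = (5.8 x 10^-6) * 1.859 * 135 = 0.0014556 m
Convert to mm: 0.0014556 * 1000 = 1.4556 mm

1.4556 mm


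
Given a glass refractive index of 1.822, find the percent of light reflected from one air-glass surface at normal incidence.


Fresnel reflectance at normal incidence:
  R = ((n - 1)/(n + 1))^2
  (n - 1)/(n + 1) = (1.822 - 1)/(1.822 + 1) = 0.291283
  R = 0.291283^2 = 0.0848458
  R(%) = 0.0848458 * 100 = 8.485%

8.485%


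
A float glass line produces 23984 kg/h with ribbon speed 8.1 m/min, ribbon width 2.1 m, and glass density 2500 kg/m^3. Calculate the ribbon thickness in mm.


Ribbon cross-section from mass balance:
  Volume rate = throughput / density = 23984 / 2500 = 9.5936 m^3/h
  thickness = volume rate / (speed * 60 * width), i.e.
  thickness = throughput / (60 * speed * width * density) * 1000
  thickness = 23984 / (60 * 8.1 * 2.1 * 2500) * 1000 = 9.4 mm

9.4 mm


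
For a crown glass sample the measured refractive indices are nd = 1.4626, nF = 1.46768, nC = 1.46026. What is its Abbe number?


Abbe number formula: Vd = (nd - 1) / (nF - nC)
  nd - 1 = 1.4626 - 1 = 0.4626
  nF - nC = 1.46768 - 1.46026 = 0.00742
  Vd = 0.4626 / 0.00742 = 62.35

62.35


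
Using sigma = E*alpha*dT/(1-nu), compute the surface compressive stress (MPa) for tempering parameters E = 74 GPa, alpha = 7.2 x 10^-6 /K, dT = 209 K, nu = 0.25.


Tempering stress: sigma = E * alpha * dT / (1 - nu)
  E (MPa) = 74 * 1000 = 74000
  Numerator = 74000 * (7.2 x 10^-6) * 209 = 111.3552
  Denominator = 1 - 0.25 = 0.75
  sigma = 111.3552 / 0.75 = 148.5 MPa

148.5 MPa
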